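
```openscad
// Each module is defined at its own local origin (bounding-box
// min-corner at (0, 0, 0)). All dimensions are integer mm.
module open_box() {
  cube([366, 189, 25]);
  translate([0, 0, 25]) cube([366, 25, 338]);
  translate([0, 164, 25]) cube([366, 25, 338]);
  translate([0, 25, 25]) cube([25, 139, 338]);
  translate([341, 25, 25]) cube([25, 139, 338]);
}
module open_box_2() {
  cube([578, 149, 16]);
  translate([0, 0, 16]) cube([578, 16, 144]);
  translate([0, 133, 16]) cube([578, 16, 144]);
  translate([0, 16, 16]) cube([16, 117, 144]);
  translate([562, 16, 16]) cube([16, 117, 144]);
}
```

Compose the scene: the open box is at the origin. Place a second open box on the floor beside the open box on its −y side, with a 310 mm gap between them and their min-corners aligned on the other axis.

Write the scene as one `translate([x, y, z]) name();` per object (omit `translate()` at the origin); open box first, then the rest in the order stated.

open_box();
translate([0, -459, 0]) open_box_2();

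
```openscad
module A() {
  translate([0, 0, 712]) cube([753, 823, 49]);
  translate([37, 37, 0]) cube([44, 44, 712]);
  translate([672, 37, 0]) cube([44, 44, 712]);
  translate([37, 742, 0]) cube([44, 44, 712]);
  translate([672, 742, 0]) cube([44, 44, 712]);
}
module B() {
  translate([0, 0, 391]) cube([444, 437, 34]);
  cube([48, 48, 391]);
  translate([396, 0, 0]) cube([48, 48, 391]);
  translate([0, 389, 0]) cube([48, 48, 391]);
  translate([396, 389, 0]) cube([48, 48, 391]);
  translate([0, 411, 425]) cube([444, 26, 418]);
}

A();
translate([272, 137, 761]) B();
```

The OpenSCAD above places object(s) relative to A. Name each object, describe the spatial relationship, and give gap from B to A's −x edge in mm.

The chair's min-x is at 272; the table's min-x is 0; gap = 272 mm.

A is a table. B is a chair. The chair is on top of the table. The gap from the chair to the table's −x edge is 272 mm.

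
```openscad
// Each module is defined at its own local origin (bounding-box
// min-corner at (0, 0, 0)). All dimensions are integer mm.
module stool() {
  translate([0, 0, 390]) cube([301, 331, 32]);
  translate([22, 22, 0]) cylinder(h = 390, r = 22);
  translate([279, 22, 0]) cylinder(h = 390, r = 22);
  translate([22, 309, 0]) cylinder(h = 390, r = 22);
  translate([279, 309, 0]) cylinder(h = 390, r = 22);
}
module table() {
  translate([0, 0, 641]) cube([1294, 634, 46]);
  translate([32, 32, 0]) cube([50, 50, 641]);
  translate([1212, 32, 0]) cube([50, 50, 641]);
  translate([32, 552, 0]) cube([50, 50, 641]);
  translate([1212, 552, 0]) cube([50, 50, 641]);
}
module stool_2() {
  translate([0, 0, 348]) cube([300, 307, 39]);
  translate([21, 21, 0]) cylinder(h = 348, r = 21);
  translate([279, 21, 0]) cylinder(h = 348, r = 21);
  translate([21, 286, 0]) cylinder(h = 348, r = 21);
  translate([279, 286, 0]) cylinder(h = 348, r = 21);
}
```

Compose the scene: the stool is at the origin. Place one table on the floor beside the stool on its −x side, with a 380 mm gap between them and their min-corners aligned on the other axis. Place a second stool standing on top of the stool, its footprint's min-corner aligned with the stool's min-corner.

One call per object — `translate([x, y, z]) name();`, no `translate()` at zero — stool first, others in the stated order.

stool();
translate([-1674, 0, 0]) table();
translate([0, 0, 422]) stool_2();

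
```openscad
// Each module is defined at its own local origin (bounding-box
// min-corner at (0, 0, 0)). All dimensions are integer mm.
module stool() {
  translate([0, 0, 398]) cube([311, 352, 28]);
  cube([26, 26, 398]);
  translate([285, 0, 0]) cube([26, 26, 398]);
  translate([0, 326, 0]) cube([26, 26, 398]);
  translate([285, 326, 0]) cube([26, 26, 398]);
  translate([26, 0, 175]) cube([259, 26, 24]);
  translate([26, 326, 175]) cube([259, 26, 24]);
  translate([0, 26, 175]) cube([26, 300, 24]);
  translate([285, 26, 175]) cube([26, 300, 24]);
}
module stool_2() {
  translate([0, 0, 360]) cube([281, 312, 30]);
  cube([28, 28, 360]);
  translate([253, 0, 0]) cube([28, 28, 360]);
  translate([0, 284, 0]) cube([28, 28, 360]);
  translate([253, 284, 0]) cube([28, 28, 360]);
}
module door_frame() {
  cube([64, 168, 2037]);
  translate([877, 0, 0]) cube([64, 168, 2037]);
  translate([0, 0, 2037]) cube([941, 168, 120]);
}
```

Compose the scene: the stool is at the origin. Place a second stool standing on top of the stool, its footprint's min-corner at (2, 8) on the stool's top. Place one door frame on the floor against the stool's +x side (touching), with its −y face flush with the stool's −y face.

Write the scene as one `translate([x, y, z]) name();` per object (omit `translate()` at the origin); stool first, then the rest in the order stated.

stool();
translate([2, 8, 426]) stool_2();
translate([311, 0, 0]) door_frame();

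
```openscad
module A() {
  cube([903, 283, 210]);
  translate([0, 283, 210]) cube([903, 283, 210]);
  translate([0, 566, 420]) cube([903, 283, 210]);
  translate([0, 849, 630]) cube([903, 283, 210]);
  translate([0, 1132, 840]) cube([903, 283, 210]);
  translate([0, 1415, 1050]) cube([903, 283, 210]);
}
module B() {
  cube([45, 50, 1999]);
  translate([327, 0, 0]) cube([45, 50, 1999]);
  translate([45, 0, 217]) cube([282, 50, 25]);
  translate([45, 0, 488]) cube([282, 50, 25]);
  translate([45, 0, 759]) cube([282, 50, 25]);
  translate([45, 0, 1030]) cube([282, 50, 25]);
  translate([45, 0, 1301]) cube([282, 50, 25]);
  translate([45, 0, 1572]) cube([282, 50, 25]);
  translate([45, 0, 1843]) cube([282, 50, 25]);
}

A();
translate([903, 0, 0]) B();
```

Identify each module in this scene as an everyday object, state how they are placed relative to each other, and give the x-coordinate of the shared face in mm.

A is a staircase. B is a ladder. The ladder is against the staircase's +x side, with their −y faces flush. The x-coordinate of the shared face is 903 mm.

The staircase's +x face and the ladder's −x face are both at x = 903 mm.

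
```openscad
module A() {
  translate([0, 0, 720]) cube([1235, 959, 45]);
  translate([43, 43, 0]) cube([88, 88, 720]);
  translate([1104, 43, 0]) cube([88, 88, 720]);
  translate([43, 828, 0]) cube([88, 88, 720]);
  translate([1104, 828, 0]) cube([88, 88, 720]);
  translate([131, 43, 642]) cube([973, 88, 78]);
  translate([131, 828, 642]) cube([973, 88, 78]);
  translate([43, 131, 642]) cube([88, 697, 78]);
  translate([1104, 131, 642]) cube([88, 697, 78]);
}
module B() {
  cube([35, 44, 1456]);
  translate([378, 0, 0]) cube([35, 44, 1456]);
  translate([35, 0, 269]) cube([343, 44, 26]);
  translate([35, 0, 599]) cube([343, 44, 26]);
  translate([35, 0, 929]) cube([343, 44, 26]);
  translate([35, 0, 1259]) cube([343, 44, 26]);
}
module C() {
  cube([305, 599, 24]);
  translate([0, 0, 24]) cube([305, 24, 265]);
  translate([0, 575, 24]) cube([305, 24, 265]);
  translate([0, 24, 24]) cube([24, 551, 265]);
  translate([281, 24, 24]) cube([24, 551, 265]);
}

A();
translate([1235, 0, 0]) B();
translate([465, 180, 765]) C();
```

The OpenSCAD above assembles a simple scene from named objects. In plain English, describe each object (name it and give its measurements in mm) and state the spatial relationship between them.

A is a table with a 1235×959 mm rectangular top, 45 mm thick, top surface at z = 765 mm, supported by four 88×88 mm square legs, each inset 43 mm from the nearest pair of top edges, running from the floor. Four apron rails, 88 mm thick and 78 mm tall, run between adjacent legs with their top edges flush with the underside of the top and their outer faces flush with the legs' outer faces.

B is a straight ladder. Two 35×44 mm vertical rails, 1456 mm tall, stand 413 mm apart (outside-to-outside) with their front faces coplanar on the −y side. 4 rungs, each 44 mm deep and 26 mm tall, span between the inner faces of the rails, front faces flush with the rails. The lowest rung's underside is at z = 269 mm and rungs are spaced 330 mm apart (underside to underside).

C is an open-topped rectangular box: outside dimensions 305×599×289 mm, with a uniform wall and base thickness of 24 mm. The base is a full 305×599 slab on the floor; four walls sit on top of the base. The front and back walls (the −y and +y sides) span the full width; the two side walls fit between them.

The ladder is against the table's +x side, with their −y faces flush. The open box is on top of the table, centred.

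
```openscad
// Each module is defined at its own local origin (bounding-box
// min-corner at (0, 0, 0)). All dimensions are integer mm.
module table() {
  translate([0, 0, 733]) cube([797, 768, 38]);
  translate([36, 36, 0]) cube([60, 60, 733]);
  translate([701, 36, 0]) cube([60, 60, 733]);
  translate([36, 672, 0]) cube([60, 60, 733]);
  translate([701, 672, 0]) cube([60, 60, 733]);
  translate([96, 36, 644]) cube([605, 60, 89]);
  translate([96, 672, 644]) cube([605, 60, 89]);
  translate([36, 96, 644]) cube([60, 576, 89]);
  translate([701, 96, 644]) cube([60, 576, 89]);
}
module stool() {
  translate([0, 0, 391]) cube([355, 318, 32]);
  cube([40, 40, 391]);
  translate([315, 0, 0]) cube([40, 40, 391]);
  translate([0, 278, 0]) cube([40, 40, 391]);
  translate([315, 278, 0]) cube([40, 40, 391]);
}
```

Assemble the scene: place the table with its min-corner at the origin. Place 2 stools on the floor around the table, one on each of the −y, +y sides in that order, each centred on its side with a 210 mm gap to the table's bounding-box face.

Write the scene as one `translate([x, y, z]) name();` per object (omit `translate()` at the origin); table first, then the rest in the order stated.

table();
translate([221, -528, 0]) stool();
translate([221, 978, 0]) stool();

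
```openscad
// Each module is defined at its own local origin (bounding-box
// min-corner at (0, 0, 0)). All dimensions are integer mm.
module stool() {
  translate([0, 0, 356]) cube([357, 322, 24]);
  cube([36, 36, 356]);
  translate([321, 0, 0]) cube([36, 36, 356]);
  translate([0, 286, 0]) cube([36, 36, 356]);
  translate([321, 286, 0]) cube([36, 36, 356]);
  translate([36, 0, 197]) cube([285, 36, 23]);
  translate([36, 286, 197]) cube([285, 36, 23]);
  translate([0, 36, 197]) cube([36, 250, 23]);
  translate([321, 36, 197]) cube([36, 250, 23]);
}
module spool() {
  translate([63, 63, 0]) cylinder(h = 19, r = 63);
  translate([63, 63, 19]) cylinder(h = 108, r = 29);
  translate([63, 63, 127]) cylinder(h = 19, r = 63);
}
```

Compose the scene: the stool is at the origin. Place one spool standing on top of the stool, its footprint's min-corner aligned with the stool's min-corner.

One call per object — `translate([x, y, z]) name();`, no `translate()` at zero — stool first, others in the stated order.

stool();
translate([0, 0, 380]) spool();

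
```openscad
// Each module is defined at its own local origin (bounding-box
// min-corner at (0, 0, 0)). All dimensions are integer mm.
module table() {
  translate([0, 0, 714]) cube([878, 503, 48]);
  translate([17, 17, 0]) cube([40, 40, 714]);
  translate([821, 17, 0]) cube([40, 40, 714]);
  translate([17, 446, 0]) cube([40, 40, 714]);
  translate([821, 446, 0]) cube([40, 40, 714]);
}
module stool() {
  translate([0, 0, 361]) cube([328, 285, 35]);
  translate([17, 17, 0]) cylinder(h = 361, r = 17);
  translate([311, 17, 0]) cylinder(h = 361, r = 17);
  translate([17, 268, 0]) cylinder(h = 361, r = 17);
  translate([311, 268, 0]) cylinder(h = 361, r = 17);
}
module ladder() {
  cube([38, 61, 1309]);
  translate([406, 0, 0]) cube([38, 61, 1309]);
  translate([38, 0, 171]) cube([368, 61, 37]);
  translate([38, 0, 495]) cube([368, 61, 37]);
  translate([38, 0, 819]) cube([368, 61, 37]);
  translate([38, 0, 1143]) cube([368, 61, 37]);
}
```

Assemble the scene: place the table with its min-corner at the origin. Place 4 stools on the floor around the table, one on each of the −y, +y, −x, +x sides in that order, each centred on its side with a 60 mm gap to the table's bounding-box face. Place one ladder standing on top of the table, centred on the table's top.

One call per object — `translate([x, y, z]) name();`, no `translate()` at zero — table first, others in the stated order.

table();
translate([275, -345, 0]) stool();
translate([275, 563, 0]) stool();
translate([-388, 109, 0]) stool();
translate([938, 109, 0]) stool();
translate([217, 221, 762]) ladder();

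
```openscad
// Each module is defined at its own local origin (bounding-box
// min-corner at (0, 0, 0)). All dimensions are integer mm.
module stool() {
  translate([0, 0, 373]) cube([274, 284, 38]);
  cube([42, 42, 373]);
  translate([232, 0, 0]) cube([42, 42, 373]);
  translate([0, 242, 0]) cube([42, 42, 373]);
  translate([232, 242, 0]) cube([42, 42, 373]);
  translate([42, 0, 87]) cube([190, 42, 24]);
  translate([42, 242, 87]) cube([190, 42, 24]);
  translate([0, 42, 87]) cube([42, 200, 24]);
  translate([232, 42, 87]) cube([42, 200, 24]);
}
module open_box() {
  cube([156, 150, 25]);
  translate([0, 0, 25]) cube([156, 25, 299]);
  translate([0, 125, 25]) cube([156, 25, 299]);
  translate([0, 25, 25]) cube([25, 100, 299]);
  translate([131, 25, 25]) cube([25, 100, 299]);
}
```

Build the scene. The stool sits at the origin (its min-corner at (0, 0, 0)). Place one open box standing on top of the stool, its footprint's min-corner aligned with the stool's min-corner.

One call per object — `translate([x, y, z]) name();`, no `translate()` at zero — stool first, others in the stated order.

stool();
translate([0, 0, 411]) open_box();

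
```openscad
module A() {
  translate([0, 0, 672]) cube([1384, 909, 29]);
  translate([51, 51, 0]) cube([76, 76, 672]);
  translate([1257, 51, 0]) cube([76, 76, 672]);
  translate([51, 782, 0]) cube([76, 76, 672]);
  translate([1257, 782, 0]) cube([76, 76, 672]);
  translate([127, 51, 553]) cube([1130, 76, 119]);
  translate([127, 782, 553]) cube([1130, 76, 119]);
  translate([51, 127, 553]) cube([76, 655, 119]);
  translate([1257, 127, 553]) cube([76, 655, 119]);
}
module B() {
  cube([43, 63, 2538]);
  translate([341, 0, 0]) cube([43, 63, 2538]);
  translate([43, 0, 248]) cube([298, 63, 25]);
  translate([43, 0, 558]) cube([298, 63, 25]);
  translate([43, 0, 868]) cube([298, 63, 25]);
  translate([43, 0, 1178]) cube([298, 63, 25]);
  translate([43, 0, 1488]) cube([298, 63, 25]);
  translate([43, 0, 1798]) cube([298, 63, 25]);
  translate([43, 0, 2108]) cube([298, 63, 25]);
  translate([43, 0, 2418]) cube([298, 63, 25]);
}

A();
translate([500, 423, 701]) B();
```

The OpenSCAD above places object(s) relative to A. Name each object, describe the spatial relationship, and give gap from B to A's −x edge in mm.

The ladder's min-x is at 500; the table's min-x is 0; gap = 500 mm.

A is a table. B is a ladder. The ladder is on top of the table, centred. The gap from the ladder to the table's −x edge is 500 mm.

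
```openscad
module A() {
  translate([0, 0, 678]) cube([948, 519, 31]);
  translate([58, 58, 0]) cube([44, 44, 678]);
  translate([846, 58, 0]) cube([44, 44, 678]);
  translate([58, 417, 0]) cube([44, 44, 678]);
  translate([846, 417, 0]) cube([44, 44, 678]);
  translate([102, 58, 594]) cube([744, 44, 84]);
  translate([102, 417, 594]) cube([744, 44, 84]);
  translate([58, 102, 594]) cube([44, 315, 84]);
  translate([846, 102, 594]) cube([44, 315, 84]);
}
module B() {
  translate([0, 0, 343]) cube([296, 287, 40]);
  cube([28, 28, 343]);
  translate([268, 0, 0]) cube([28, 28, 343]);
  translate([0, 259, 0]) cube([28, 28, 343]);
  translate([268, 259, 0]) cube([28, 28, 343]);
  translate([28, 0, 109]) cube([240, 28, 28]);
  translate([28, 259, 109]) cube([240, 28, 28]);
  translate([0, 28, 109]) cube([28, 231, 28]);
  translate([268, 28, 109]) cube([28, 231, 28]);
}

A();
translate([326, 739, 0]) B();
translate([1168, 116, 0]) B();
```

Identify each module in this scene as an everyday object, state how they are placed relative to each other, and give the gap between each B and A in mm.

A is a table. B is a stool. Two stools sit around the table at the +y, +x sides. The gap between each stool and the table is 220 mm.

Each stool's nearest face is 220 mm from the table's bounding box.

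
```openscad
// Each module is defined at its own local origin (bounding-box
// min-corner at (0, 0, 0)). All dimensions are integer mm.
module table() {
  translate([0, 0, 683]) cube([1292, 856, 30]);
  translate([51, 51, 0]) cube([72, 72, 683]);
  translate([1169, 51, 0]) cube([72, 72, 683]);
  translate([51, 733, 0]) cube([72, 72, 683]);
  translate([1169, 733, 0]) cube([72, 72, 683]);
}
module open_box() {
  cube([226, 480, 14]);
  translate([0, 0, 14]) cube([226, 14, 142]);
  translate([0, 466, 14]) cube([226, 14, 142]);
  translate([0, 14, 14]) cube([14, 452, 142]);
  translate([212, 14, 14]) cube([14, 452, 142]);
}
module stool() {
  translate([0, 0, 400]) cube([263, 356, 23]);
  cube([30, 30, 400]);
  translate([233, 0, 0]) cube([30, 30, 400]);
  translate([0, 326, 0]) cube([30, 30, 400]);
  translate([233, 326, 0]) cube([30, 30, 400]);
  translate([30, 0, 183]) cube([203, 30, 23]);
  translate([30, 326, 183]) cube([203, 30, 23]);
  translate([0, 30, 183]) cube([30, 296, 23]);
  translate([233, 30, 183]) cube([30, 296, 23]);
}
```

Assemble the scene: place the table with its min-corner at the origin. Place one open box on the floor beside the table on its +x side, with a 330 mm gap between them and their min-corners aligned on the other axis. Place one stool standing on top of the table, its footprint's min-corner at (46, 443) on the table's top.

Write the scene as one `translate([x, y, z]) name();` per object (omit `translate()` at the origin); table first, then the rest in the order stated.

table();
translate([1622, 0, 0]) open_box();
translate([46, 443, 713]) stool();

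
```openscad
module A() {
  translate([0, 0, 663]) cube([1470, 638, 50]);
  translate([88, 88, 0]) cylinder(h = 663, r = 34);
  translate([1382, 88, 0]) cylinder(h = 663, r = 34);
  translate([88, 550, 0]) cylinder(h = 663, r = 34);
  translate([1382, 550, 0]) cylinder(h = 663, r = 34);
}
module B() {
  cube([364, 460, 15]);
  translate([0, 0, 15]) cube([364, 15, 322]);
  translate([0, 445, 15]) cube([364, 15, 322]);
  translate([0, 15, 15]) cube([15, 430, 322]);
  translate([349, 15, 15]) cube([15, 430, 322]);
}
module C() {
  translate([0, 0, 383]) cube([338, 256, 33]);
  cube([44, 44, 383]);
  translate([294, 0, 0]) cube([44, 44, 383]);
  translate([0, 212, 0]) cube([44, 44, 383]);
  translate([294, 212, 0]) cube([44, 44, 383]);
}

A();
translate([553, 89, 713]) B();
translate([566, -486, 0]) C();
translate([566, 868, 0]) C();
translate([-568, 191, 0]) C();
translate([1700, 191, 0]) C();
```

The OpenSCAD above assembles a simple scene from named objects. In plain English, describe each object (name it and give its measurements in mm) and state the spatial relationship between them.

A is a table: top 1470 mm (x) × 638 mm (y), 50 mm thick, upper face at z = 713 mm, on four round legs of 68 mm diameter, each leg's bounding box inset 54 mm from the nearest pair of top edges, running from z = 0 to the bottom of the top.

B is an open-topped rectangular box: outside dimensions 364×460×337 mm, with a uniform wall and base thickness of 15 mm. The base is a full 364×460 slab on the floor; four walls sit on top of the base. The front and back walls (the −y and +y sides) span the full width; the two side walls fit between them.

C is a four-legged stool. The seat is 338×256 mm, 33 mm thick, top at z = 416 mm. It stands on four square legs, each 44×44 mm in cross-section, from z = 0 to the seat underside, each flush with a corner of the seat.

The open box is on top of the table, centred. Four stools sit around the table at the −y, +y, −x, +x sides.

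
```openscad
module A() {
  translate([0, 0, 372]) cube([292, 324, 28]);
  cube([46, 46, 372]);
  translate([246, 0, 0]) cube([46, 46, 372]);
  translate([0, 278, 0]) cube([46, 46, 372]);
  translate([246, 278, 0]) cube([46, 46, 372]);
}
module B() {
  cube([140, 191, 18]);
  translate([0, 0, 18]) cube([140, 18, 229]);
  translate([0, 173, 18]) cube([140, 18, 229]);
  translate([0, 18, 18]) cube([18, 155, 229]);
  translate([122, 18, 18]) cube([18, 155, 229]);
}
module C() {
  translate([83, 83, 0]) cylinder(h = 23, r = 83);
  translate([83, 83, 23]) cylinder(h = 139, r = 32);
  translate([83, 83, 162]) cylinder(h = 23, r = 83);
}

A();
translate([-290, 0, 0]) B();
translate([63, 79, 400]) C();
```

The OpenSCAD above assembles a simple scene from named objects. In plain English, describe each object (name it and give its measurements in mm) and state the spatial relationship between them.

A is a simple wooden stool: a rectangular seat 292 mm (x) by 324 mm (y), 28 mm thick, top face at z = 400 mm, on four square legs, each 46×46 mm in cross-section. The legs rest on z = 0, each flush with a corner of the seat.

B is an open storage box with external size 140×191×247 mm and wall thickness 18 mm (the base is also 18 mm thick). The base covers the whole footprint; the four walls stand on the base, with the y-facing walls full-width and the x-facing walls fitting between their inner faces.

C is a spool: two coaxial disc flanges of radius 83 mm and thickness 23 mm, joined by a core cylinder of radius 32 mm and height 139 mm. The lower flange rests on z = 0 and the three cylinders share a vertical axis.

The open box is on the floor beside the stool on its −x side. The spool is on top of the stool, centred.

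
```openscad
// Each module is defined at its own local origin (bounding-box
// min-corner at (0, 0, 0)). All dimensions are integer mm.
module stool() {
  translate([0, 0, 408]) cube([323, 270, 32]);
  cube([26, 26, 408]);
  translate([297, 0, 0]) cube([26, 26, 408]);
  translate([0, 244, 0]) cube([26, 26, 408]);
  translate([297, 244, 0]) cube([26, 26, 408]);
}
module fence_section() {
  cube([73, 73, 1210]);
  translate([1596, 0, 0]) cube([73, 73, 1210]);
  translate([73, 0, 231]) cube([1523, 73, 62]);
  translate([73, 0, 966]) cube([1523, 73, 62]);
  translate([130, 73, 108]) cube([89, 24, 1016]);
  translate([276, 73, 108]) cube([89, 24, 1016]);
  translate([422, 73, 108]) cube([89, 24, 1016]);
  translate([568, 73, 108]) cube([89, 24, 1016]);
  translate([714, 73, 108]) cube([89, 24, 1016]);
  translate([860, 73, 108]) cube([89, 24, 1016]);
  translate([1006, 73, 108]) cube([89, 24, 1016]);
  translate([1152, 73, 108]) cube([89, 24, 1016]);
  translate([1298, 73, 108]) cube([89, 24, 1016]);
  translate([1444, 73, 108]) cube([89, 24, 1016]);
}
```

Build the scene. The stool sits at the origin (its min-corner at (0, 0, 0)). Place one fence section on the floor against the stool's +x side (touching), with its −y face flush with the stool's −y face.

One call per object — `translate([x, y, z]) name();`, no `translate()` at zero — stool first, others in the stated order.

stool();
translate([323, 0, 0]) fence_section();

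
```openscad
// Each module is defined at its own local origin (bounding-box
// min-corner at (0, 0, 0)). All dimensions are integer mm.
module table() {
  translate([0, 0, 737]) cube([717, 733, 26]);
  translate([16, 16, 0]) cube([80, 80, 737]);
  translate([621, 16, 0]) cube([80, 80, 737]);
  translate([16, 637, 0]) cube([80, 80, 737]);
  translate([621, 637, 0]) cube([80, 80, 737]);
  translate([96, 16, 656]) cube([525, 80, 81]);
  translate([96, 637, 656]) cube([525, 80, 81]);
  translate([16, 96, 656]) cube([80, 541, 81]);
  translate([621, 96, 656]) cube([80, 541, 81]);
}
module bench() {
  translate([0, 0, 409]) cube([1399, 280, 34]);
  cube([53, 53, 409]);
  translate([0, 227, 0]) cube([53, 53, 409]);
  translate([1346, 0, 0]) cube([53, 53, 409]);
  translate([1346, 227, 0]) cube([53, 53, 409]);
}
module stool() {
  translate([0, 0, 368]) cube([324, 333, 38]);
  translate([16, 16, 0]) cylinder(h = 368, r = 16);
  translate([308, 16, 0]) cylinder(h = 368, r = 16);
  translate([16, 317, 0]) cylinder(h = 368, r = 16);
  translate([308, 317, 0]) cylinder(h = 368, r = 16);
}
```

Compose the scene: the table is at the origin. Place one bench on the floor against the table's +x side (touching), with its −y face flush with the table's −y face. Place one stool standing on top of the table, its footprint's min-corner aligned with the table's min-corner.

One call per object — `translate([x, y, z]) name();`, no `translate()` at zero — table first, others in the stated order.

table();
translate([717, 0, 0]) bench();
translate([0, 0, 763]) stool();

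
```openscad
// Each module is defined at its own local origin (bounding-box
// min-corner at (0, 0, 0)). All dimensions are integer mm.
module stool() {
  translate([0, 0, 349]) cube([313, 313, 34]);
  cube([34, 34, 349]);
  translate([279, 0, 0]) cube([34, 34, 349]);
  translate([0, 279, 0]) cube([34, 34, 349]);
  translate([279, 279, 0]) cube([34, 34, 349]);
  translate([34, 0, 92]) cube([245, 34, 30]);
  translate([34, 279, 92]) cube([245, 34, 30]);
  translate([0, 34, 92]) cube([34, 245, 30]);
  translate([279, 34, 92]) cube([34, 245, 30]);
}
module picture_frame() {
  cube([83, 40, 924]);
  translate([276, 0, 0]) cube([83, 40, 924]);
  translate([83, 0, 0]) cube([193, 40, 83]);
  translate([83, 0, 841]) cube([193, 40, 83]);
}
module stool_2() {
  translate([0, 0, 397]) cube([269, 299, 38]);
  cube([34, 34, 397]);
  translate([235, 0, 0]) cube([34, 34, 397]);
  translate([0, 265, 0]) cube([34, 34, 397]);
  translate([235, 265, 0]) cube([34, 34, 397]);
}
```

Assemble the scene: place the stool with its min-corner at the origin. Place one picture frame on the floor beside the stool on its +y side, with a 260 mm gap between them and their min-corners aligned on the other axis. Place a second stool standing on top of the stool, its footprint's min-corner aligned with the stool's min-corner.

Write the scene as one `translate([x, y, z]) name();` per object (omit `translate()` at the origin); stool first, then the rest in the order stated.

stool();
translate([0, 573, 0]) picture_frame();
translate([0, 0, 383]) stool_2();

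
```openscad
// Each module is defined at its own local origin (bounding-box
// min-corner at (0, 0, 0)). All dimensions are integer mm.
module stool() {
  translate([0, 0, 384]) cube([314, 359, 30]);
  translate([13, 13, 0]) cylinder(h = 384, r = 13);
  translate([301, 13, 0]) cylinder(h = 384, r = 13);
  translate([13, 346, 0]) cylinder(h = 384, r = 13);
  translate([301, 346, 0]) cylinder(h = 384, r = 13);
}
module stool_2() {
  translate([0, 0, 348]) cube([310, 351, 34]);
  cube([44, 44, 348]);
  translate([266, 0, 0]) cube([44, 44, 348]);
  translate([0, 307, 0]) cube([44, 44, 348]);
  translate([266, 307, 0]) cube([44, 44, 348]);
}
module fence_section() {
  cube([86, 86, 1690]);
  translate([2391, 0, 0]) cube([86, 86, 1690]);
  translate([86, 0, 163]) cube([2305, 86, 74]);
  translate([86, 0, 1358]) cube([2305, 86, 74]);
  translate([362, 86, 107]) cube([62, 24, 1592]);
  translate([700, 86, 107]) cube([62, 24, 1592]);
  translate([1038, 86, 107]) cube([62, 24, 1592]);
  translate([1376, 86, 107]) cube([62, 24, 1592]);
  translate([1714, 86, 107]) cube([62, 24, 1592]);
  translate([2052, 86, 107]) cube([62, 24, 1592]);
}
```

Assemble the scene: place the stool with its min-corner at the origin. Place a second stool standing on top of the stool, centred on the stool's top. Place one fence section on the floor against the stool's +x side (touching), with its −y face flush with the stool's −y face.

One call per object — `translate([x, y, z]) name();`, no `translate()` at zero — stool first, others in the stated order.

stool();
translate([2, 4, 414]) stool_2();
translate([314, 0, 0]) fence_section();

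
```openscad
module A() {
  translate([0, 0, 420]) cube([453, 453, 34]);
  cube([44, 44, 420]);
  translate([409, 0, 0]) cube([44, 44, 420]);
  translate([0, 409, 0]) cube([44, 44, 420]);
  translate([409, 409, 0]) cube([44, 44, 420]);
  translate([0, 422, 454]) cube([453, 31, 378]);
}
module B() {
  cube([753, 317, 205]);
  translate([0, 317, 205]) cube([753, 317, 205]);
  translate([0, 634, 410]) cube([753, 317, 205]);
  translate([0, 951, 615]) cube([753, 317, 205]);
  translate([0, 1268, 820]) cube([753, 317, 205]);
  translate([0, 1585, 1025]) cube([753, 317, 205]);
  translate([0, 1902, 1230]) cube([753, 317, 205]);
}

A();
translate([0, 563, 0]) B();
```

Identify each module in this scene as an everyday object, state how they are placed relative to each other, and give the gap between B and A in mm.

A is a chair. B is a staircase. The staircase is on the floor beside the chair on its +y side. The gap between the staircase and the chair is 110 mm.

The staircase's nearest face is 110 mm from the chair's +y face.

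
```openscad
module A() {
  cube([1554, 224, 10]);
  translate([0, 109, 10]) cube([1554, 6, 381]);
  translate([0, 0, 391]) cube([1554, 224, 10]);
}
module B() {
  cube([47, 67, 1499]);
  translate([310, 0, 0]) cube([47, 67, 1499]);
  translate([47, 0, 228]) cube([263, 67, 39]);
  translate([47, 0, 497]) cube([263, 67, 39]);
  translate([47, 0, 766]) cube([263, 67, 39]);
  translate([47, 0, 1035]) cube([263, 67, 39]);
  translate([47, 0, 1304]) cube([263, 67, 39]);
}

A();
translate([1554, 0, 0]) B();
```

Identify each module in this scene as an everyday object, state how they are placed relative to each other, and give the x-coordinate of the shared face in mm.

The I-beam's +x face and the ladder's −x face are both at x = 1554 mm.

A is an I-beam. B is a ladder. The ladder is against the I-beam's +x side, with their −y faces flush. The x-coordinate of the shared face is 1554 mm.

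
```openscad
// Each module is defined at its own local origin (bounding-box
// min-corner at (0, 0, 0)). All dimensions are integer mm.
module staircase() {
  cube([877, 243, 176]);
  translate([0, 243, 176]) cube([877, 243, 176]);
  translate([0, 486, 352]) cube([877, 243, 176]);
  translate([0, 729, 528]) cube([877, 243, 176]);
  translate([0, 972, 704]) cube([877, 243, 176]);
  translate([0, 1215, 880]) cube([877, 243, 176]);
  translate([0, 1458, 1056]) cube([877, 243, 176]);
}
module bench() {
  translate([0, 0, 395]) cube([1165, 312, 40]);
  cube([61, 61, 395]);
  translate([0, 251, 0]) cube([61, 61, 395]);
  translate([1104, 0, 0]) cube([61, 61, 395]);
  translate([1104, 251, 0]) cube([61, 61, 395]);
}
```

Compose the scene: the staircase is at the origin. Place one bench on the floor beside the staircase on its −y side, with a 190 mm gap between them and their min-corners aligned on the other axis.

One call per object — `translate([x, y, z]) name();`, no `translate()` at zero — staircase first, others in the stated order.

staircase();
translate([0, -502, 0]) bench();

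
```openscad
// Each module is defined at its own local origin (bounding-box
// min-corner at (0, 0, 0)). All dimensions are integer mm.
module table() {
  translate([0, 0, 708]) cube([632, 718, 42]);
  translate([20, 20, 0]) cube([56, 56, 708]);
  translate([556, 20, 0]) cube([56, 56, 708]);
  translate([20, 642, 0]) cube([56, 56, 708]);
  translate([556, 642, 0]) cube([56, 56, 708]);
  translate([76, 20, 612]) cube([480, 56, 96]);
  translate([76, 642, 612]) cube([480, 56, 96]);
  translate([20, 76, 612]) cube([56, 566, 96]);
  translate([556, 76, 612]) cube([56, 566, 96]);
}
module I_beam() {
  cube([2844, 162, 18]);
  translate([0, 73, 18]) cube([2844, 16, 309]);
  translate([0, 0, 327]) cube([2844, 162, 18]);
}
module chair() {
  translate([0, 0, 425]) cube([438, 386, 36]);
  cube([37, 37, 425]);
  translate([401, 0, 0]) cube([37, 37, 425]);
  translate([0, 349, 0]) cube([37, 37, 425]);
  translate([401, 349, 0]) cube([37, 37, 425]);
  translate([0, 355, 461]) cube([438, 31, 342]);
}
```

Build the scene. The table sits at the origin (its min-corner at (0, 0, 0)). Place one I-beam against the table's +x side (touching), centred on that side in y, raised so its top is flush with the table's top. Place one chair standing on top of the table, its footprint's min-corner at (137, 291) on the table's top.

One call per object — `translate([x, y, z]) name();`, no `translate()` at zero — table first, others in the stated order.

table();
translate([632, 278, 405]) I_beam();
translate([137, 291, 750]) chair();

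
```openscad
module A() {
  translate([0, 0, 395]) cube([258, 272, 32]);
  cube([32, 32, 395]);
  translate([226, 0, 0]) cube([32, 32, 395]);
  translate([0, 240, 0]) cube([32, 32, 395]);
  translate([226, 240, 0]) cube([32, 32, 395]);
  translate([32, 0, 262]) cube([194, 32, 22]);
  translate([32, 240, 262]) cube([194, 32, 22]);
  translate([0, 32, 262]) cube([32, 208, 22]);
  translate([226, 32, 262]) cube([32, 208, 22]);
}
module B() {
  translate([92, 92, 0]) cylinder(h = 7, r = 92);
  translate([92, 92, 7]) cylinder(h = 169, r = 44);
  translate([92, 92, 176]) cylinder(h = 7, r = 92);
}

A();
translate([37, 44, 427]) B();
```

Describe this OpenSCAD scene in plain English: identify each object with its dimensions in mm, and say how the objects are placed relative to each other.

A is a four-legged stool. The seat is 258×272 mm, 32 mm thick, top at z = 427 mm. It stands on four square legs, each 32×32 mm in cross-section, from z = 0 to the seat underside, each flush with a corner of the seat. Four stretchers, 32 mm wide and 22 mm tall, connect adjacent legs with their undersides at z = 262 mm, each running between the inner faces of the legs it joins and aligned with the legs' outer faces on the other axis.

B is a spool: two coaxial disc flanges of radius 92 mm and thickness 7 mm, joined by a core cylinder of radius 44 mm and height 169 mm. The lower flange rests on z = 0 and the three cylinders share a vertical axis.

The spool is on top of the stool, centred.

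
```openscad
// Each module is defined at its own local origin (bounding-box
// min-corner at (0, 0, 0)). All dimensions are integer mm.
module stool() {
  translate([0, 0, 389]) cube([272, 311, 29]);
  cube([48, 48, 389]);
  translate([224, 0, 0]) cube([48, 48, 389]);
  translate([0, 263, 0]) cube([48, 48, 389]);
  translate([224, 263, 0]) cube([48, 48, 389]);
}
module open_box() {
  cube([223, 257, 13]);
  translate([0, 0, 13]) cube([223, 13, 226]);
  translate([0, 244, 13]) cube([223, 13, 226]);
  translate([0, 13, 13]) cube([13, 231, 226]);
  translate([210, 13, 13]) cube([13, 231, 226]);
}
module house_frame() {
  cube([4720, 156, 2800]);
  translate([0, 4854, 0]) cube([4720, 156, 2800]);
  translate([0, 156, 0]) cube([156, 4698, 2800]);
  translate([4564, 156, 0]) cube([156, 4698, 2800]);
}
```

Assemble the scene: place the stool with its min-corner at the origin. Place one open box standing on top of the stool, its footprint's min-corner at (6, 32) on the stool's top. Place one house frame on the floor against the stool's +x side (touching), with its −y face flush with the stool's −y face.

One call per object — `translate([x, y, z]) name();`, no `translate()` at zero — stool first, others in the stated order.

stool();
translate([6, 32, 418]) open_box();
translate([272, 0, 0]) house_frame();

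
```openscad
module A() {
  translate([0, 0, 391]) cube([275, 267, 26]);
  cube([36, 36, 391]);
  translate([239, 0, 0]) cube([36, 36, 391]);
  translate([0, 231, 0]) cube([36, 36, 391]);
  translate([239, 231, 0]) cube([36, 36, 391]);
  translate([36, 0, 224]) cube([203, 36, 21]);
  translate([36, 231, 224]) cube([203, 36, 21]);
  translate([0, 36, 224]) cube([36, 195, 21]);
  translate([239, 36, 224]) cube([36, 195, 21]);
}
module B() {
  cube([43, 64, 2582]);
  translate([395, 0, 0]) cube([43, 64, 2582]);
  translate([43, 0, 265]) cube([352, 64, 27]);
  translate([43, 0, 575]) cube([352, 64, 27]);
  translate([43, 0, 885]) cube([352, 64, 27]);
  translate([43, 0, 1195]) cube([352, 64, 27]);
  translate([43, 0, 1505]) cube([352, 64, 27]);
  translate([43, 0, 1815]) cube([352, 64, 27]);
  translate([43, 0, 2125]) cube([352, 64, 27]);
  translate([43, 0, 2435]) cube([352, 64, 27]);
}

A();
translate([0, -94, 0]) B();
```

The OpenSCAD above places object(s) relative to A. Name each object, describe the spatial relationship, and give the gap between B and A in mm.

The ladder's nearest face is 30 mm from the stool's −y face.

A is a stool. B is a ladder. The ladder is on the floor beside the stool on its −y side. The gap between the ladder and the stool is 30 mm.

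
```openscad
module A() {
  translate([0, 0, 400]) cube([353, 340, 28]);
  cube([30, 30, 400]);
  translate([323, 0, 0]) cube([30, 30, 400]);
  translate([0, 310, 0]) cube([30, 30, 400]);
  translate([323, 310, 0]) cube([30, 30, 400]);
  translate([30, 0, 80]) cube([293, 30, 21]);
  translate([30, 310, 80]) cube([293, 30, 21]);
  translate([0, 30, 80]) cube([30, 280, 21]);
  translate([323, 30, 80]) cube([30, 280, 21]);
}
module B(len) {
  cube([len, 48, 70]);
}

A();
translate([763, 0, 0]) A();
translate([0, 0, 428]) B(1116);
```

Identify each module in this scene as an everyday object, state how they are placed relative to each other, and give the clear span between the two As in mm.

A is a stool. B is a beam. A beam spans the tops of two stools. The clear span between the two stools is 410 mm.

Second stool starts at x = 763; first ends at x = 353; clear span = 763 − 353 = 410 mm.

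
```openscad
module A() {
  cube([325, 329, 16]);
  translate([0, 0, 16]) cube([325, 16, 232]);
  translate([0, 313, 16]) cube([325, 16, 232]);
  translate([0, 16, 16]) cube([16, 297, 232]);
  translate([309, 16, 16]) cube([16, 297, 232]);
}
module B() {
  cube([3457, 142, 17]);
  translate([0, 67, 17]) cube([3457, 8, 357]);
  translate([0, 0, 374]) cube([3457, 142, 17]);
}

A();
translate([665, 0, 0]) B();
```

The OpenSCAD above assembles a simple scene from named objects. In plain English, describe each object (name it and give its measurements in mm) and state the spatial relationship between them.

A is an open-topped rectangular box: outside dimensions 325×329×248 mm, with a uniform wall and base thickness of 16 mm. The base is a full 325×329 slab on the floor; four walls sit on top of the base. The front and back walls (the −y and +y sides) span the full width; the two side walls fit between them.

B is an I-beam lying along x, 3457 mm long. Overall section height 391 mm. Two flanges 142 mm wide (y) and 17 mm thick, one on the floor and one at the top; a web 8 mm thick runs between them, centred on the flange width.

The I-beam is on the floor beside the open box on its +x side.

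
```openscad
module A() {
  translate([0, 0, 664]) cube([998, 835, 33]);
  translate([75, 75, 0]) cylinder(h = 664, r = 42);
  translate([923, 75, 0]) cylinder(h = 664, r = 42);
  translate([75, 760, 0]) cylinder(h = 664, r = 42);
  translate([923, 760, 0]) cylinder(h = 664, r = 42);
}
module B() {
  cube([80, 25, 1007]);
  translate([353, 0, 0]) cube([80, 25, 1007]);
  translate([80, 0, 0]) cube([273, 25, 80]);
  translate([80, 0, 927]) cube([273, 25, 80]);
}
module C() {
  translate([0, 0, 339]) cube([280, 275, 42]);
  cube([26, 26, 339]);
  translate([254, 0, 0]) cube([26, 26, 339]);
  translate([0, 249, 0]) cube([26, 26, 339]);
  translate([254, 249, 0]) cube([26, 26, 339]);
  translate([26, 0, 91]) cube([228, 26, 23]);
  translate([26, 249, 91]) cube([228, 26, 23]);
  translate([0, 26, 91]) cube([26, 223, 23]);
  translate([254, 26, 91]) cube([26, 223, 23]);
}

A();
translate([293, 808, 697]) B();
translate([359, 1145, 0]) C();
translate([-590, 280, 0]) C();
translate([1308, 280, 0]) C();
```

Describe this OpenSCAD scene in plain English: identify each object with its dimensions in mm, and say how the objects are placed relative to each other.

A is a rectangular dining table. The top is 998×835×33 mm with its upper surface at z = 697 mm. It stands on four round legs of 84 mm diameter, each leg's bounding box inset 33 mm from the nearest pair of top edges, running from the floor to the underside of the top.

B is a rectangular picture frame lying in the x–z plane (depth along y). The opening is 273 mm wide (x) by 847 mm tall (z), surrounded by a border 80 mm wide on all four sides. The frame is 25 mm deep and is made of two full-height vertical stiles with two horizontal rails fitted between them.

C is a simple wooden stool: a rectangular seat 280 mm (x) by 275 mm (y), 42 mm thick, top face at z = 381 mm, on four square legs, each 26×26 mm in cross-section. The legs rest on z = 0, each flush with a corner of the seat. Four stretchers, 26 mm wide and 23 mm tall, connect adjacent legs with their undersides at z = 91 mm, each running between the inner faces of the legs it joins and aligned with the legs' outer faces on the other axis.

The picture frame is on top of the table. Three stools sit around the table at the +y, −x, +x sides.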